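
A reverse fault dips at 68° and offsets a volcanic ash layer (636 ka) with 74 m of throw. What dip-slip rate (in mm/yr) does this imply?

0.125 mm/yr

dip-slip = throw / sin(dip) = 74 m / sin(68°) = 79.81 m
rate = 79.81 m / 636 ka = 0.000125 m/yr = 0.125 mm/yr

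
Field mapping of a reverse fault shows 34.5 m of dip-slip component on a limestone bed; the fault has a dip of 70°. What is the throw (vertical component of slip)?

throw = dip-slip × sin(dip) = 34.5 m × sin(70°) = 32.4 m

32.4 m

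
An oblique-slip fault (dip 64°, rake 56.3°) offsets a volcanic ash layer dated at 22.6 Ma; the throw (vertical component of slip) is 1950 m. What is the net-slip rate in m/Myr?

dip-slip = throw / sin(dip) = 1950 / sin(64°) = 2170 m
net slip = dip-slip / sin(rake) = 2170 / sin(56.3°) = 2608 m
rate = 2608 m / 22.6 Ma = 0.000115 m/yr = 115 m/Myr

115 m/Myr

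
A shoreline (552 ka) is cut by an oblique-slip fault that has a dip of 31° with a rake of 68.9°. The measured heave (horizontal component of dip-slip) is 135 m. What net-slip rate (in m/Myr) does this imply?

306 m/Myr

dip-slip = heave / cos(dip) = 135 / cos(31°) = 157.5 m
net slip = dip-slip / sin(rake) = 157.5 / sin(68.9°) = 168.8 m
rate = 168.8 m / 552 ka = 0.000306 m/yr = 306 m/Myr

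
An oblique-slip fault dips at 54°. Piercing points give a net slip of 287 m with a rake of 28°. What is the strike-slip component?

strike-slip = net slip × cos(rake) = 287 m × cos(28°) = 253 m

253 m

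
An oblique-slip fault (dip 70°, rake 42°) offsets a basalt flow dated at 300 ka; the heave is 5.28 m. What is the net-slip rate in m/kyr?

0.0769 m/kyr

dip-slip = heave / cos(dip) = 5.28 / cos(70°) = 15.44 m
net slip = dip-slip / sin(rake) = 15.44 / sin(42°) = 23.07 m
rate = 23.07 m / 300 ka = 0.0000769 m/yr = 0.0769 m/kyr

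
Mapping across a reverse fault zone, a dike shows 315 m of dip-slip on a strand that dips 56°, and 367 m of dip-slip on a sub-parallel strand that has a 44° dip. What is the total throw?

throw_A = 315 × sin(56°) = 261.1 m
throw_B = 367 × sin(44°) = 254.9 m
total = 261.1 + 254.9 = 516 m

516 m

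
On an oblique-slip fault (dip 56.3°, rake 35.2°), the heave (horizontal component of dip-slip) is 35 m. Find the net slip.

dip-slip = heave / cos(dip) = 35 / cos(56.3°) = 63.08 m
net slip = dip-slip / sin(rake) = 63.08 / sin(35.2°) = 109 m

109 m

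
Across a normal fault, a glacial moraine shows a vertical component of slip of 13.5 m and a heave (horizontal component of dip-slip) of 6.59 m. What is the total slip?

net slip = √(throw² + heave²) = √(13.5² + 6.59²) = 15 m

15 m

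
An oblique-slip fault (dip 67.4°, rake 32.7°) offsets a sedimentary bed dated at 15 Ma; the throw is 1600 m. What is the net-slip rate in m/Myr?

214 m/Myr

dip-slip = throw / sin(dip) = 1600 / sin(67.4°) = 1733 m
net slip = dip-slip / sin(rake) = 1733 / sin(32.7°) = 3208 m
rate = 3208 m / 15 Ma = 0.000214 m/yr = 214 m/Myr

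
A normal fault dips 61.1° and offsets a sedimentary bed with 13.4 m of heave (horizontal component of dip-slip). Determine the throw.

24.3 m

throw = heave × tan(dip) = 13.4 × tan(61.1°) = 24.3 m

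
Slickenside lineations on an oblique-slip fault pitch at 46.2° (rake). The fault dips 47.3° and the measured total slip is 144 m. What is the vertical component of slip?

dip-slip = net slip × sin(rake) = 144 m × sin(46.2°) = 103.9 m
throw = dip-slip × sin(dip) = 103.9 × sin(47.3°) = 76.4 m

76.4 m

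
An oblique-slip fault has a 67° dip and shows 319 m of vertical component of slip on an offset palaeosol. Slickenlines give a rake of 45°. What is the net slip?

dip-slip = throw / sin(dip) = 319 / sin(67°) = 346.5 m
net slip = dip-slip / sin(rake) = 346.5 / sin(45°) = 490 m

490 m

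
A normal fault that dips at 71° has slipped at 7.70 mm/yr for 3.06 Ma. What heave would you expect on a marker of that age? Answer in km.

dip-slip = rate × time = 7.70 mm/yr × 3.06 Ma = 23560 m
heave = dip-slip × cos(dip) = 23560 × cos(71°) = 7670 m = 7.67 km

7.67 km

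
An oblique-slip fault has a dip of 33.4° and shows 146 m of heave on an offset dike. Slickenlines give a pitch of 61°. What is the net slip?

200 m

dip-slip = heave / cos(dip) = 146 / cos(33.4°) = 174.9 m
net slip = dip-slip / sin(rake) = 174.9 / sin(61°) = 200 m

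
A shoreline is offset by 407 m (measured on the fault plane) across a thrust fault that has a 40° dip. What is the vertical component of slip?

throw = dip-slip × sin(dip) = 407 m × sin(40°) = 262 m

262 m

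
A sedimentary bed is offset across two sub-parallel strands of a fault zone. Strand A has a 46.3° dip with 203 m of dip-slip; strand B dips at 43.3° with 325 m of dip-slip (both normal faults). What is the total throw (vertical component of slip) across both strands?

370 m

throw_A = 203 × sin(46.3°) = 146.8 m
throw_B = 325 × sin(43.3°) = 222.9 m
total = 146.8 + 222.9 = 370 m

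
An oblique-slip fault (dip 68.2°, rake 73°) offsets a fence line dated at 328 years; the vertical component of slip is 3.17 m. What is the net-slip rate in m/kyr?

dip-slip = throw / sin(dip) = 3.17 / sin(68.2°) = 3.414 m
net slip = dip-slip / sin(rake) = 3.414 / sin(73°) = 3.570 m
rate = 3.570 m / 328 years = 0.0109 m/yr = 10.9 m/kyr

10.9 m/kyr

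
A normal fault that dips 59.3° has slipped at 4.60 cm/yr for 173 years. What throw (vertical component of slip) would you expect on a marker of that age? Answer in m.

6.84 m

dip-slip = rate × time = 4.60 cm/yr × 173 years = 7.958 m
throw = dip-slip × sin(dip) = 7.958 × sin(59.3°) = 6.84 m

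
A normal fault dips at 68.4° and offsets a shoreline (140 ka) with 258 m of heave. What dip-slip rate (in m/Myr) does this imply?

dip-slip = heave / cos(dip) = 258 m / cos(68.4°) = 700.8 m
rate = 700.8 m / 140 ka = 0.00501 m/yr = 5010 m/Myr

5010 m/Myr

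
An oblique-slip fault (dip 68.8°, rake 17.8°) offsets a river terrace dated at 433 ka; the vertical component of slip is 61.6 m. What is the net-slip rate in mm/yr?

0.499 mm/yr

dip-slip = throw / sin(dip) = 61.6 / sin(68.8°) = 66.07 m
net slip = dip-slip / sin(rake) = 66.07 / sin(17.8°) = 216.1 m
rate = 216.1 m / 433 ka = 0.000499 m/yr = 0.499 mm/yr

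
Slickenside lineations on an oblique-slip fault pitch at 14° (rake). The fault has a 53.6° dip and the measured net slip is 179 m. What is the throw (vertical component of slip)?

34.9 m

dip-slip = net slip × sin(rake) = 179 m × sin(14°) = 43.30 m
throw = dip-slip × sin(dip) = 43.30 × sin(53.6°) = 34.9 m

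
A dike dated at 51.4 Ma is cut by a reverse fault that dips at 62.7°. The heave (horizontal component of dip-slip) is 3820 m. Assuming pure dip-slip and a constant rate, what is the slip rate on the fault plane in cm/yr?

0.0162 cm/yr

dip-slip = heave / cos(dip) = 3820 m / cos(62.7°) = 8329 m
rate = 8329 m / 51.4 Ma = 0.000162 m/yr = 0.0162 cm/yr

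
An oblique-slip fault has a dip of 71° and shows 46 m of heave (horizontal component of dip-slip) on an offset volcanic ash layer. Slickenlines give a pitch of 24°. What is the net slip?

dip-slip = heave / cos(dip) = 46 / cos(71°) = 141.3 m
net slip = dip-slip / sin(rake) = 141.3 / sin(24°) = 347 m

347 m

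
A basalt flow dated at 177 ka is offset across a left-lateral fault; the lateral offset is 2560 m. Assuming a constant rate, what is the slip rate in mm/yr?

rate = 2560 m / 177 ka = 0.0145 m/yr = 14.5 mm/yr

14.5 mm/yr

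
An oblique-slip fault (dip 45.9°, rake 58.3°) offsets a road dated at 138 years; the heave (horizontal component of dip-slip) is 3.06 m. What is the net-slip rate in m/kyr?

dip-slip = heave / cos(dip) = 3.06 / cos(45.9°) = 4.397 m
net slip = dip-slip / sin(rake) = 4.397 / sin(58.3°) = 5.168 m
rate = 5.168 m / 138 years = 0.0375 m/yr = 37.5 m/kyr

37.5 m/kyr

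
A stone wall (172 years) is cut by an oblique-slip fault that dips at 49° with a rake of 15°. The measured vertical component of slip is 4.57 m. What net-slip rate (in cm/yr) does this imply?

13.6 cm/yr

dip-slip = throw / sin(dip) = 4.57 / sin(49°) = 6.055 m
net slip = dip-slip / sin(rake) = 6.055 / sin(15°) = 23.40 m
rate = 23.40 m / 172 years = 0.136 m/yr = 13.6 cm/yr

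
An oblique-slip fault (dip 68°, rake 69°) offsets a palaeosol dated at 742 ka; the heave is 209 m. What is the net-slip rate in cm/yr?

0.0805 cm/yr

dip-slip = heave / cos(dip) = 209 / cos(68°) = 557.9 m
net slip = dip-slip / sin(rake) = 557.9 / sin(69°) = 597.6 m
rate = 597.6 m / 742 ka = 0.000805 m/yr = 0.0805 cm/yr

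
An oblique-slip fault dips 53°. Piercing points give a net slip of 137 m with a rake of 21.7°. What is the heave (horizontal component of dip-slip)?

dip-slip = net slip × sin(rake) = 137 m × sin(21.7°) = 50.66 m
heave = dip-slip × cos(dip) = 50.66 × cos(53°) = 30.5 m

30.5 m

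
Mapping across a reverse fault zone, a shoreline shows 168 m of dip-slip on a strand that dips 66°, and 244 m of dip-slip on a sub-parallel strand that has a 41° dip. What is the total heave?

252 m

heave_A = 168 × cos(66°) = 68.33 m
heave_B = 244 × cos(41°) = 184.1 m
total = 68.33 + 184.1 = 252 m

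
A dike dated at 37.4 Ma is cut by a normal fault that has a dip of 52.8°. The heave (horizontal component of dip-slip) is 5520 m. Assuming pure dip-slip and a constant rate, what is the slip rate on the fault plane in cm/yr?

dip-slip = heave / cos(dip) = 5520 m / cos(52.8°) = 9130 m
rate = 9130 m / 37.4 Ma = 0.000244 m/yr = 0.0244 cm/yr

0.0244 cm/yr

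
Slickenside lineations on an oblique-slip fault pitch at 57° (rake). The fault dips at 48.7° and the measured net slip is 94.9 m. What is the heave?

dip-slip = net slip × sin(rake) = 94.9 m × sin(57°) = 79.59 m
heave = dip-slip × cos(dip) = 79.59 × cos(48.7°) = 52.5 m

52.5 m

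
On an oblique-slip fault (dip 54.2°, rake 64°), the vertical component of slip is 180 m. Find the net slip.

dip-slip = throw / sin(dip) = 180 / sin(54.2°) = 221.9 m
net slip = dip-slip / sin(rake) = 221.9 / sin(64°) = 247 m

247 m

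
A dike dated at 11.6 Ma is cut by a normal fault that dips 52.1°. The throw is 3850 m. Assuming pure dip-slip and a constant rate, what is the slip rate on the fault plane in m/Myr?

dip-slip = throw / sin(dip) = 3850 m / sin(52.1°) = 4879 m
rate = 4879 m / 11.6 Ma = 0.000421 m/yr = 421 m/Myr

421 m/Myr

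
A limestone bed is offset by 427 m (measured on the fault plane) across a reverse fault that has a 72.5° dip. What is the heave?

128 m

heave = dip-slip × cos(dip) = 427 m × cos(72.5°) = 128 m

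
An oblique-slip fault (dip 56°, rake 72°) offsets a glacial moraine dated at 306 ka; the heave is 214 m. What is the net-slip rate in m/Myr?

dip-slip = heave / cos(dip) = 214 / cos(56°) = 382.7 m
net slip = dip-slip / sin(rake) = 382.7 / sin(72°) = 402.4 m
rate = 402.4 m / 306 ka = 0.00131 m/yr = 1310 m/Myr

1310 m/Myr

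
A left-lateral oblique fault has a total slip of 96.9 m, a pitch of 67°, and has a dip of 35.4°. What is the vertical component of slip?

dip-slip = net slip × sin(rake) = 96.9 m × sin(67°) = 89.20 m
throw = dip-slip × sin(dip) = 89.20 × sin(35.4°) = 51.7 m

51.7 m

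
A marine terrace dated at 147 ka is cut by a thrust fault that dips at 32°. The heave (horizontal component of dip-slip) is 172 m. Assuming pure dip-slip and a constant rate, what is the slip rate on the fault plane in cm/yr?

dip-slip = heave / cos(dip) = 172 m / cos(32°) = 202.8 m
rate = 202.8 m / 147 ka = 0.00138 m/yr = 0.138 cm/yr

0.138 cm/yr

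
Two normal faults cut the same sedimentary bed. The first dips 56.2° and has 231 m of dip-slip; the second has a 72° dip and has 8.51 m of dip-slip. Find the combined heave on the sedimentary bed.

heave_A = 231 × cos(56.2°) = 128.5 m
heave_B = 8.51 × cos(72°) = 2.630 m
total = 128.5 + 2.630 = 131 m

131 m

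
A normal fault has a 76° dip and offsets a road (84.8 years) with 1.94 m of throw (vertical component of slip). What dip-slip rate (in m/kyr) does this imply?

dip-slip = throw / sin(dip) = 1.94 m / sin(76°) = 1.999 m
rate = 1.999 m / 84.8 years = 0.0236 m/yr = 23.6 m/kyr

23.6 m/kyr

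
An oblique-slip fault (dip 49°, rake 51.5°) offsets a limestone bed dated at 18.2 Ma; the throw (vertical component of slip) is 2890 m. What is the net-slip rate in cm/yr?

0.0269 cm/yr

dip-slip = throw / sin(dip) = 2890 / sin(49°) = 3829 m
net slip = dip-slip / sin(rake) = 3829 / sin(51.5°) = 4893 m
rate = 4893 m / 18.2 Ma = 0.000269 m/yr = 0.0269 cm/yr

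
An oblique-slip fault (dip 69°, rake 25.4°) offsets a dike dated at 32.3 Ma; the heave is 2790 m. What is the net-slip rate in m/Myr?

dip-slip = heave / cos(dip) = 2790 / cos(69°) = 7785 m
net slip = dip-slip / sin(rake) = 7785 / sin(25.4°) = 18150 m
rate = 18150 m / 32.3 Ma = 0.000562 m/yr = 562 m/Myr

562 m/Myr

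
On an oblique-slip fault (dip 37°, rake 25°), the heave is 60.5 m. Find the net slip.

dip-slip = heave / cos(dip) = 60.5 / cos(37°) = 75.75 m
net slip = dip-slip / sin(rake) = 75.75 / sin(25°) = 179 m

179 m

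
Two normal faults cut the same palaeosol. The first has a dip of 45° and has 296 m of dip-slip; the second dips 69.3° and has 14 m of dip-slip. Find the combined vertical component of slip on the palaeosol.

throw_A = 296 × sin(45°) = 209.3 m
throw_B = 14 × sin(69.3°) = 13.10 m
total = 209.3 + 13.10 = 222 m

222 m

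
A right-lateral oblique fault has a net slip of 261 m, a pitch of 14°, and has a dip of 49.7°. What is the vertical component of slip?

48.2 m

dip-slip = net slip × sin(rake) = 261 m × sin(14°) = 63.14 m
throw = dip-slip × sin(dip) = 63.14 × sin(49.7°) = 48.2 m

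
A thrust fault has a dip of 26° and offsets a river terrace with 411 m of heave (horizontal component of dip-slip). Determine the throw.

throw = heave × tan(dip) = 411 × tan(26°) = 200 m

200 m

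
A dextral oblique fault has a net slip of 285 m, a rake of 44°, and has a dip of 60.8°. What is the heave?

dip-slip = net slip × sin(rake) = 285 m × sin(44°) = 198 m
heave = dip-slip × cos(dip) = 198 × cos(60.8°) = 96.6 m

96.6 m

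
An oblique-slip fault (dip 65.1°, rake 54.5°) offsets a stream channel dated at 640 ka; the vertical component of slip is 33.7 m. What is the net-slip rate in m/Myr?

71.3 m/Myr

dip-slip = throw / sin(dip) = 33.7 / sin(65.1°) = 37.15 m
net slip = dip-slip / sin(rake) = 37.15 / sin(54.5°) = 45.64 m
rate = 45.64 m / 640 ka = 0.0000713 m/yr = 71.3 m/Myr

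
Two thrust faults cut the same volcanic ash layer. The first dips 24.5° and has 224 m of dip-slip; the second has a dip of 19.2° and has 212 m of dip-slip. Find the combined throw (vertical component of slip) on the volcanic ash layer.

throw_A = 224 × sin(24.5°) = 92.89 m
throw_B = 212 × sin(19.2°) = 69.72 m
total = 92.89 + 69.72 = 163 m

163 m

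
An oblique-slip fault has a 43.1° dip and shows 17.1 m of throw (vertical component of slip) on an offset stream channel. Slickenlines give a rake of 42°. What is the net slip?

dip-slip = throw / sin(dip) = 17.1 / sin(43.1°) = 25.03 m
net slip = dip-slip / sin(rake) = 25.03 / sin(42°) = 37.4 m

37.4 m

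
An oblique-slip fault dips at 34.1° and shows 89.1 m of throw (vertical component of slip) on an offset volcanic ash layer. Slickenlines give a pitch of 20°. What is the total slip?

dip-slip = throw / sin(dip) = 89.1 / sin(34.1°) = 158.9 m
net slip = dip-slip / sin(rake) = 158.9 / sin(20°) = 465 m

465 m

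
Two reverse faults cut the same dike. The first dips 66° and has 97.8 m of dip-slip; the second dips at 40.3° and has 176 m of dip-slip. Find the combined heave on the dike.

174 m

heave_A = 97.8 × cos(66°) = 39.78 m
heave_B = 176 × cos(40.3°) = 134.2 m
total = 39.78 + 134.2 = 174 m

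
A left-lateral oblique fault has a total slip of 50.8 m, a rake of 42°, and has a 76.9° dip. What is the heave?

dip-slip = net slip × sin(rake) = 50.8 m × sin(42°) = 33.99 m
heave = dip-slip × cos(dip) = 33.99 × cos(76.9°) = 7.70 m

7.70 m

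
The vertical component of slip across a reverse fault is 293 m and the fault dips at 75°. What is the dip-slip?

303 m

dip-slip = throw / sin(dip) = 293 / sin(75°) = 303 m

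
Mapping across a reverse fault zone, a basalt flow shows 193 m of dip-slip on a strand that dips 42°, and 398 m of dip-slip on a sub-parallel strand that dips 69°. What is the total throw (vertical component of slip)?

501 m

throw_A = 193 × sin(42°) = 129.1 m
throw_B = 398 × sin(69°) = 371.6 m
total = 129.1 + 371.6 = 501 m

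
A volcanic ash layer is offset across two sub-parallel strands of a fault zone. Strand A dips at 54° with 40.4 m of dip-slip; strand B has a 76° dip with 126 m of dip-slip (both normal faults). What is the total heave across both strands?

heave_A = 40.4 × cos(54°) = 23.75 m
heave_B = 126 × cos(76°) = 30.48 m
total = 23.75 + 30.48 = 54.2 m

54.2 m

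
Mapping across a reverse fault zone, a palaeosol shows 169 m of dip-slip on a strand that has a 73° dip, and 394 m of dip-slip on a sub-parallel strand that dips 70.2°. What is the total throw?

532 m

throw_A = 169 × sin(73°) = 161.6 m
throw_B = 394 × sin(70.2°) = 370.7 m
total = 161.6 + 370.7 = 532 m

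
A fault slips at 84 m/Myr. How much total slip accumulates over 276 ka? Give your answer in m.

23.2 m

slip = rate × time = 84 m/Myr × 276 ka = 23.2 m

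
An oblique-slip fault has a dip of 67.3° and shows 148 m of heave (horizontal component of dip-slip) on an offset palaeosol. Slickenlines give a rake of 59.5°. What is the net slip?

445 m

dip-slip = heave / cos(dip) = 148 / cos(67.3°) = 383.5 m
net slip = dip-slip / sin(rake) = 383.5 / sin(59.5°) = 445 m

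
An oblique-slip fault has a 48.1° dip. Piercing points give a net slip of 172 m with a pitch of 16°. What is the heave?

31.7 m

dip-slip = net slip × sin(rake) = 172 m × sin(16°) = 47.41 m
heave = dip-slip × cos(dip) = 47.41 × cos(48.1°) = 31.7 m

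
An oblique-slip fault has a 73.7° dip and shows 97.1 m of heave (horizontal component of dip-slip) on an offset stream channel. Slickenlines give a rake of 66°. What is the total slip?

dip-slip = heave / cos(dip) = 97.1 / cos(73.7°) = 346 m
net slip = dip-slip / sin(rake) = 346 / sin(66°) = 379 m

379 m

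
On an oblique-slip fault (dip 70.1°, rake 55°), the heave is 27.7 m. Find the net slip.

dip-slip = heave / cos(dip) = 27.7 / cos(70.1°) = 81.38 m
net slip = dip-slip / sin(rake) = 81.38 / sin(55°) = 99.3 m

99.3 m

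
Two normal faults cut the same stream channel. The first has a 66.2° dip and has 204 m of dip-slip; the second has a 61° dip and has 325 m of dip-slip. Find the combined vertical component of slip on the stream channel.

throw_A = 204 × sin(66.2°) = 186.7 m
throw_B = 325 × sin(61°) = 284.3 m
total = 186.7 + 284.3 = 471 m

471 m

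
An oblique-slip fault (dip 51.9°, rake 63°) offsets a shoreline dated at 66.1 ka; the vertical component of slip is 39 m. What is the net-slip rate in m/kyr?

0.841 m/kyr

dip-slip = throw / sin(dip) = 39 / sin(51.9°) = 49.56 m
net slip = dip-slip / sin(rake) = 49.56 / sin(63°) = 55.62 m
rate = 55.62 m / 66.1 ka = 0.000841 m/yr = 0.841 m/kyr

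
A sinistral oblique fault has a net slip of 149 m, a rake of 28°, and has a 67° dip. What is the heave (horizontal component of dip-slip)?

27.3 m

dip-slip = net slip × sin(rake) = 149 m × sin(28°) = 69.95 m
heave = dip-slip × cos(dip) = 69.95 × cos(67°) = 27.3 m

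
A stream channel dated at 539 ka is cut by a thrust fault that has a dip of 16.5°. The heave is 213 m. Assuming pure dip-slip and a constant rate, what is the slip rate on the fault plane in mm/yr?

0.412 mm/yr

dip-slip = heave / cos(dip) = 213 m / cos(16.5°) = 222.1 m
rate = 222.1 m / 539 ka = 0.000412 m/yr = 0.412 mm/yr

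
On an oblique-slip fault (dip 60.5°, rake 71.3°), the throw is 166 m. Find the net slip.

201 m

dip-slip = throw / sin(dip) = 166 / sin(60.5°) = 190.7 m
net slip = dip-slip / sin(rake) = 190.7 / sin(71.3°) = 201 m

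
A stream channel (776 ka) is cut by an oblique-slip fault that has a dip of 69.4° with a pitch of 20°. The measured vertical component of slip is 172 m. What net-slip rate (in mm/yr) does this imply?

0.692 mm/yr

dip-slip = throw / sin(dip) = 172 / sin(69.4°) = 183.7 m
net slip = dip-slip / sin(rake) = 183.7 / sin(20°) = 537.2 m
rate = 537.2 m / 776 ka = 0.000692 m/yr = 0.692 mm/yr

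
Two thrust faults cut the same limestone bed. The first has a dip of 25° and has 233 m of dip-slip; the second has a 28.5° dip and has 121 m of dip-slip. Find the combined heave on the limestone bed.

318 m

heave_A = 233 × cos(25°) = 211.2 m
heave_B = 121 × cos(28.5°) = 106.3 m
total = 211.2 + 106.3 = 318 m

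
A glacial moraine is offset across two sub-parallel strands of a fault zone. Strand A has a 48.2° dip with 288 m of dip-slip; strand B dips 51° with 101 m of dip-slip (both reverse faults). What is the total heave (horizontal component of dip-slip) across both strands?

256 m

heave_A = 288 × cos(48.2°) = 192 m
heave_B = 101 × cos(51°) = 63.56 m
total = 192 + 63.56 = 256 m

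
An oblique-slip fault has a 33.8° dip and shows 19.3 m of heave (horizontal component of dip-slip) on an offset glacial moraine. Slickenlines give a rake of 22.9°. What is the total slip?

dip-slip = heave / cos(dip) = 19.3 / cos(33.8°) = 23.23 m
net slip = dip-slip / sin(rake) = 23.23 / sin(22.9°) = 59.7 m

59.7 m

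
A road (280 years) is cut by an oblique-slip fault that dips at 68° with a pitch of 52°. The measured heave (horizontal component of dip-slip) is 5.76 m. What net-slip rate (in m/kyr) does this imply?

dip-slip = heave / cos(dip) = 5.76 / cos(68°) = 15.38 m
net slip = dip-slip / sin(rake) = 15.38 / sin(52°) = 19.51 m
rate = 19.51 m / 280 years = 0.0697 m/yr = 69.7 m/kyr

69.7 m/kyr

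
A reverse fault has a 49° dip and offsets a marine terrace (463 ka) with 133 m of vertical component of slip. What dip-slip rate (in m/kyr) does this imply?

0.381 m/kyr

dip-slip = throw / sin(dip) = 133 m / sin(49°) = 176.2 m
rate = 176.2 m / 463 ka = 0.000381 m/yr = 0.381 m/kyr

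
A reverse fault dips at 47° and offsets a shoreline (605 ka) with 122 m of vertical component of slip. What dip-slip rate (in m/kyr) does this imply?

0.276 m/kyr

dip-slip = throw / sin(dip) = 122 m / sin(47°) = 166.8 m
rate = 166.8 m / 605 ka = 0.000276 m/yr = 0.276 m/kyr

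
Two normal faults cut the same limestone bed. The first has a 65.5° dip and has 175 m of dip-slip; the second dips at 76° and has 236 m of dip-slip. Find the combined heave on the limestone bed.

heave_A = 175 × cos(65.5°) = 72.57 m
heave_B = 236 × cos(76°) = 57.09 m
total = 72.57 + 57.09 = 130 m

130 m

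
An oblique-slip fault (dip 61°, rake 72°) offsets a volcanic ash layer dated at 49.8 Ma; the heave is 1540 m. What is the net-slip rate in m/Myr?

dip-slip = heave / cos(dip) = 1540 / cos(61°) = 3177 m
net slip = dip-slip / sin(rake) = 3177 / sin(72°) = 3340 m
rate = 3340 m / 49.8 Ma = 0.0000671 m/yr = 67.1 m/Myr

67.1 m/Myr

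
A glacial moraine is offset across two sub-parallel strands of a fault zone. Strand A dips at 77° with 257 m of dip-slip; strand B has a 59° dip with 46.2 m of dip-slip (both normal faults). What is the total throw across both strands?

throw_A = 257 × sin(77°) = 250.4 m
throw_B = 46.2 × sin(59°) = 39.60 m
total = 250.4 + 39.60 = 290 m

290 m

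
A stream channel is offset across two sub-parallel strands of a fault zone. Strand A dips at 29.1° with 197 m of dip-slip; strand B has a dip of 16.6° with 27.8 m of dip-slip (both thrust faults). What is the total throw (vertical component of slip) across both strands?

104 m

throw_A = 197 × sin(29.1°) = 95.81 m
throw_B = 27.8 × sin(16.6°) = 7.942 m
total = 95.81 + 7.942 = 104 m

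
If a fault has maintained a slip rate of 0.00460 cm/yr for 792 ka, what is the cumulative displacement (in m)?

36.4 m

slip = rate × time = 0.00460 cm/yr × 792 ka = 36.4 m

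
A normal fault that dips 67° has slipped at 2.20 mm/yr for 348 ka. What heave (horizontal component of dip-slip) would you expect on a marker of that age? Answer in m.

dip-slip = rate × time = 2.20 mm/yr × 348 ka = 765.6 m
heave = dip-slip × cos(dip) = 765.6 × cos(67°) = 299 m

299 m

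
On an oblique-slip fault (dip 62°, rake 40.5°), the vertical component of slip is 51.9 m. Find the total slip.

dip-slip = throw / sin(dip) = 51.9 / sin(62°) = 58.78 m
net slip = dip-slip / sin(rake) = 58.78 / sin(40.5°) = 90.5 m

90.5 m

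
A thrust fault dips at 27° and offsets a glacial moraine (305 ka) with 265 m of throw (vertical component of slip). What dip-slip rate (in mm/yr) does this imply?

dip-slip = throw / sin(dip) = 265 m / sin(27°) = 583.7 m
rate = 583.7 m / 305 ka = 0.00191 m/yr = 1.91 mm/yr

1.91 mm/yr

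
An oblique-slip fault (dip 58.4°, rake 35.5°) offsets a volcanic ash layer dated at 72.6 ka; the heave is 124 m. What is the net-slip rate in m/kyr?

dip-slip = heave / cos(dip) = 124 / cos(58.4°) = 236.6 m
net slip = dip-slip / sin(rake) = 236.6 / sin(35.5°) = 407.5 m
rate = 407.5 m / 72.6 ka = 0.00561 m/yr = 5.61 m/kyr

5.61 m/kyr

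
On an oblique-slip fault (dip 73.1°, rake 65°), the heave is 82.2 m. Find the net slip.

dip-slip = heave / cos(dip) = 82.2 / cos(73.1°) = 282.8 m
net slip = dip-slip / sin(rake) = 282.8 / sin(65°) = 312 m

312 m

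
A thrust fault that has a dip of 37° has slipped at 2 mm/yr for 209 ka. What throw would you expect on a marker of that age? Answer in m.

dip-slip = rate × time = 2 mm/yr × 209 ka = 418 m
throw = dip-slip × sin(dip) = 418 × sin(37°) = 252 m

252 m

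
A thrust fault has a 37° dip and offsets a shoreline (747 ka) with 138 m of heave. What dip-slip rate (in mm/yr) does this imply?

dip-slip = heave / cos(dip) = 138 m / cos(37°) = 172.8 m
rate = 172.8 m / 747 ka = 0.000231 m/yr = 0.231 mm/yr

0.231 mm/yr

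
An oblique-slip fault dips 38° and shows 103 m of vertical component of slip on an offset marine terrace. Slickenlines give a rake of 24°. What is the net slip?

dip-slip = throw / sin(dip) = 103 / sin(38°) = 167.3 m
net slip = dip-slip / sin(rake) = 167.3 / sin(24°) = 411 m

411 m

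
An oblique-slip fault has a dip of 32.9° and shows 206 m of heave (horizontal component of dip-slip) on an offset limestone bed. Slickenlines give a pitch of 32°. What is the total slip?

463 m

dip-slip = heave / cos(dip) = 206 / cos(32.9°) = 245.3 m
net slip = dip-slip / sin(rake) = 245.3 / sin(32°) = 463 m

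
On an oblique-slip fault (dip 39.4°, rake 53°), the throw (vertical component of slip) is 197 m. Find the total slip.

dip-slip = throw / sin(dip) = 197 / sin(39.4°) = 310.4 m
net slip = dip-slip / sin(rake) = 310.4 / sin(53°) = 389 m

389 m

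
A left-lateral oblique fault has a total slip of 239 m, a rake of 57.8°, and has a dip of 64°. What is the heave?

88.7 m

dip-slip = net slip × sin(rake) = 239 m × sin(57.8°) = 202.2 m
heave = dip-slip × cos(dip) = 202.2 × cos(64°) = 88.7 m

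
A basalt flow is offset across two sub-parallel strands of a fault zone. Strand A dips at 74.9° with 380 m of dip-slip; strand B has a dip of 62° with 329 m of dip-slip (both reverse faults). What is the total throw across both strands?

throw_A = 380 × sin(74.9°) = 366.9 m
throw_B = 329 × sin(62°) = 290.5 m
total = 366.9 + 290.5 = 657 m

657 m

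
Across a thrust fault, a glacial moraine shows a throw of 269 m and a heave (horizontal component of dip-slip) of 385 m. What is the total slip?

net slip = √(throw² + heave²) = √(269² + 385²) = 470 m

470 m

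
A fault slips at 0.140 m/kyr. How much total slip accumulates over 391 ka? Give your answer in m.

slip = rate × time = 0.140 m/kyr × 391 ka = 54.7 m

54.7 m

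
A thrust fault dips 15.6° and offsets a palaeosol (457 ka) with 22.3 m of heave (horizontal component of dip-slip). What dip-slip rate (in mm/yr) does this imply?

dip-slip = heave / cos(dip) = 22.3 m / cos(15.6°) = 23.15 m
rate = 23.15 m / 457 ka = 0.0000507 m/yr = 0.0507 mm/yr

0.0507 mm/yr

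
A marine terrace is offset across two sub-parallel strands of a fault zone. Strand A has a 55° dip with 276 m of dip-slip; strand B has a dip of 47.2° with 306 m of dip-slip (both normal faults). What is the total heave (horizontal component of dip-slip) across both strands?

heave_A = 276 × cos(55°) = 158.3 m
heave_B = 306 × cos(47.2°) = 207.9 m
total = 158.3 + 207.9 = 366 m

366 m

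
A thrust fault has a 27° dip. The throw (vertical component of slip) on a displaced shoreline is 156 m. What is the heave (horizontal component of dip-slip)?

heave = throw / tan(dip) = 156 / tan(27°) = 306 m

306 m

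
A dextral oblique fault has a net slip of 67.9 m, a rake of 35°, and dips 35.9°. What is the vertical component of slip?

22.8 m

dip-slip = net slip × sin(rake) = 67.9 m × sin(35°) = 38.95 m
throw = dip-slip × sin(dip) = 38.95 × sin(35.9°) = 22.8 m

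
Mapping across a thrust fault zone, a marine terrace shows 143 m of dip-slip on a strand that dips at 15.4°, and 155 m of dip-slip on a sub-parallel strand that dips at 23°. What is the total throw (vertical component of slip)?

98.5 m

throw_A = 143 × sin(15.4°) = 37.97 m
throw_B = 155 × sin(23°) = 60.56 m
total = 37.97 + 60.56 = 98.5 m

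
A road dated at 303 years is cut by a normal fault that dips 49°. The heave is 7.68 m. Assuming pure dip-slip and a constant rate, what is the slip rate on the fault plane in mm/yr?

38.6 mm/yr

dip-slip = heave / cos(dip) = 7.68 m / cos(49°) = 11.71 m
rate = 11.71 m / 303 years = 0.0386 m/yr = 38.6 mm/yr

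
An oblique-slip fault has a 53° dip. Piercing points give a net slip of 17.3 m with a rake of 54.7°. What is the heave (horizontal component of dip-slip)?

dip-slip = net slip × sin(rake) = 17.3 m × sin(54.7°) = 14.12 m
heave = dip-slip × cos(dip) = 14.12 × cos(53°) = 8.50 m

8.50 m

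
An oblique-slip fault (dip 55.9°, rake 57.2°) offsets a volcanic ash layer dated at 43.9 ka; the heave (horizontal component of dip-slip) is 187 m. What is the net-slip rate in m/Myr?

dip-slip = heave / cos(dip) = 187 / cos(55.9°) = 333.5 m
net slip = dip-slip / sin(rake) = 333.5 / sin(57.2°) = 396.8 m
rate = 396.8 m / 43.9 ka = 0.00904 m/yr = 9040 m/Myr

9040 m/Myr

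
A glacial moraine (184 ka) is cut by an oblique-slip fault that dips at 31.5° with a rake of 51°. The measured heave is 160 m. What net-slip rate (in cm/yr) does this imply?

0.131 cm/yr

dip-slip = heave / cos(dip) = 160 / cos(31.5°) = 187.7 m
net slip = dip-slip / sin(rake) = 187.7 / sin(51°) = 241.5 m
rate = 241.5 m / 184 ka = 0.00131 m/yr = 0.131 cm/yr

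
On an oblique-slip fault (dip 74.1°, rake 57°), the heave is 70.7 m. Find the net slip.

dip-slip = heave / cos(dip) = 70.7 / cos(74.1°) = 258.1 m
net slip = dip-slip / sin(rake) = 258.1 / sin(57°) = 308 m

308 m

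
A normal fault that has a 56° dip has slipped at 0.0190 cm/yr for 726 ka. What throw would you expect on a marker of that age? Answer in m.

114 m

dip-slip = rate × time = 0.0190 cm/yr × 726 ka = 137.9 m
throw = dip-slip × sin(dip) = 137.9 × sin(56°) = 114 m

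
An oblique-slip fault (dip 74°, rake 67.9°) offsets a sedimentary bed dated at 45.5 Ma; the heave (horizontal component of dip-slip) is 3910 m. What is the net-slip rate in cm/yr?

dip-slip = heave / cos(dip) = 3910 / cos(74°) = 14190 m
net slip = dip-slip / sin(rake) = 14190 / sin(67.9°) = 15310 m
rate = 15310 m / 45.5 Ma = 0.000336 m/yr = 0.0336 cm/yr

0.0336 cm/yr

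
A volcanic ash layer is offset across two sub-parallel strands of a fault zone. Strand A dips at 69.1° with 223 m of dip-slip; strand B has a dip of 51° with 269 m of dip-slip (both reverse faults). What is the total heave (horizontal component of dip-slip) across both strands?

heave_A = 223 × cos(69.1°) = 79.55 m
heave_B = 269 × cos(51°) = 169.3 m
total = 79.55 + 169.3 = 249 m

249 m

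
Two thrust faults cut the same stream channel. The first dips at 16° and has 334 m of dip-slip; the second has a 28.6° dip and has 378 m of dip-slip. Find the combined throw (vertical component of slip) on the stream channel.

273 m

throw_A = 334 × sin(16°) = 92.06 m
throw_B = 378 × sin(28.6°) = 180.9 m
total = 92.06 + 180.9 = 273 m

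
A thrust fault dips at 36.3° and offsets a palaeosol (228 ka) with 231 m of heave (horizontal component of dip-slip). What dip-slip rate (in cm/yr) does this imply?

0.126 cm/yr

dip-slip = heave / cos(dip) = 231 m / cos(36.3°) = 286.6 m
rate = 286.6 m / 228 ka = 0.00126 m/yr = 0.126 cm/yr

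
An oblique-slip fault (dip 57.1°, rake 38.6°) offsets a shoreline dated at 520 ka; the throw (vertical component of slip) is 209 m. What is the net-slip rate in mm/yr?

0.767 mm/yr

dip-slip = throw / sin(dip) = 209 / sin(57.1°) = 248.9 m
net slip = dip-slip / sin(rake) = 248.9 / sin(38.6°) = 399 m
rate = 399 m / 520 ka = 0.000767 m/yr = 0.767 mm/yr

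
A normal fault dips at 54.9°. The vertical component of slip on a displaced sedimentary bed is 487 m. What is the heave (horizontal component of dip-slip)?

342 m

heave = throw / tan(dip) = 487 / tan(54.9°) = 342 m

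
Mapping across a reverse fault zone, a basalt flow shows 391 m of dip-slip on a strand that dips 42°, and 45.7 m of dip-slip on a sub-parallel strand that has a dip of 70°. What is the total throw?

305 m

throw_A = 391 × sin(42°) = 261.6 m
throw_B = 45.7 × sin(70°) = 42.94 m
total = 261.6 + 42.94 = 305 m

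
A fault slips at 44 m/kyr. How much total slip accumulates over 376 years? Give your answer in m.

slip = rate × time = 44 m/kyr × 376 years = 16.5 m

16.5 m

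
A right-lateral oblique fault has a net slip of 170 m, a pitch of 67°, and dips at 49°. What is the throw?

dip-slip = net slip × sin(rake) = 170 m × sin(67°) = 156.5 m
throw = dip-slip × sin(dip) = 156.5 × sin(49°) = 118 m

118 m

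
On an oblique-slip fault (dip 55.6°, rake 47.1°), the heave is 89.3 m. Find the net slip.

dip-slip = heave / cos(dip) = 89.3 / cos(55.6°) = 158.1 m
net slip = dip-slip / sin(rake) = 158.1 / sin(47.1°) = 216 m

216 m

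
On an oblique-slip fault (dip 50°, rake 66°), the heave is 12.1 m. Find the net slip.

20.6 m

dip-slip = heave / cos(dip) = 12.1 / cos(50°) = 18.82 m
net slip = dip-slip / sin(rake) = 18.82 / sin(66°) = 20.6 m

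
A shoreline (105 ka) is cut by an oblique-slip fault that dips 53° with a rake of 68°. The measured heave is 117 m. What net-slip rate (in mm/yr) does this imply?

2 mm/yr

dip-slip = heave / cos(dip) = 117 / cos(53°) = 194.4 m
net slip = dip-slip / sin(rake) = 194.4 / sin(68°) = 209.7 m
rate = 209.7 m / 105 ka = 0.00200 m/yr = 2 mm/yr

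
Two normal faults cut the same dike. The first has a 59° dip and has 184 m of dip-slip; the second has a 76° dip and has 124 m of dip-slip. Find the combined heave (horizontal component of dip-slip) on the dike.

heave_A = 184 × cos(59°) = 94.77 m
heave_B = 124 × cos(76°) = 30 m
total = 94.77 + 30 = 125 m

125 m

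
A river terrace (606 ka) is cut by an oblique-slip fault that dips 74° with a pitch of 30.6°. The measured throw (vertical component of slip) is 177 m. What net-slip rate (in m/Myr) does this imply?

dip-slip = throw / sin(dip) = 177 / sin(74°) = 184.1 m
net slip = dip-slip / sin(rake) = 184.1 / sin(30.6°) = 361.7 m
rate = 361.7 m / 606 ka = 0.000597 m/yr = 597 m/Myr

597 m/Myr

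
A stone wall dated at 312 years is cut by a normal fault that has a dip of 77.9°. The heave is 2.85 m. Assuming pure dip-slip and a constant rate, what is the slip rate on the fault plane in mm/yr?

43.6 mm/yr

dip-slip = heave / cos(dip) = 2.85 m / cos(77.9°) = 13.60 m
rate = 13.60 m / 312 years = 0.0436 m/yr = 43.6 mm/yr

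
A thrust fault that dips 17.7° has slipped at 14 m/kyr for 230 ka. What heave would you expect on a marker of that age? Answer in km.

dip-slip = rate × time = 14 m/kyr × 230 ka = 3220 m
heave = dip-slip × cos(dip) = 3220 × cos(17.7°) = 3070 m = 3.07 km

3.07 km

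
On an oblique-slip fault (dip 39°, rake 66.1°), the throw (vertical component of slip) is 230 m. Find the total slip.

400 m

dip-slip = throw / sin(dip) = 230 / sin(39°) = 365.5 m
net slip = dip-slip / sin(rake) = 365.5 / sin(66.1°) = 400 m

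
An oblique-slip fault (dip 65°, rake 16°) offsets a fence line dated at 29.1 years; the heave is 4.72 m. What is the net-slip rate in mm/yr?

dip-slip = heave / cos(dip) = 4.72 / cos(65°) = 11.17 m
net slip = dip-slip / sin(rake) = 11.17 / sin(16°) = 40.52 m
rate = 40.52 m / 29.1 years = 1.39 m/yr = 1390 mm/yr

1390 mm/yr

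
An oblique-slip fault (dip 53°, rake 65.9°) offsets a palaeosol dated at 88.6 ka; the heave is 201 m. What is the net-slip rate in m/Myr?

dip-slip = heave / cos(dip) = 201 / cos(53°) = 334 m
net slip = dip-slip / sin(rake) = 334 / sin(65.9°) = 365.9 m
rate = 365.9 m / 88.6 ka = 0.00413 m/yr = 4130 m/Myr

4130 m/Myr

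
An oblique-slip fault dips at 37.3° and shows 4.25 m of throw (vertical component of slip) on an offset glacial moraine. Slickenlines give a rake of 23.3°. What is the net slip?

dip-slip = throw / sin(dip) = 4.25 / sin(37.3°) = 7.013 m
net slip = dip-slip / sin(rake) = 7.013 / sin(23.3°) = 17.7 m

17.7 m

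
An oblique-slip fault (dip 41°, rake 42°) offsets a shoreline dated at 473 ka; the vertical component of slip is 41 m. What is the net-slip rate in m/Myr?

dip-slip = throw / sin(dip) = 41 / sin(41°) = 62.49 m
net slip = dip-slip / sin(rake) = 62.49 / sin(42°) = 93.40 m
rate = 93.40 m / 473 ka = 0.000197 m/yr = 197 m/Myr

197 m/Myr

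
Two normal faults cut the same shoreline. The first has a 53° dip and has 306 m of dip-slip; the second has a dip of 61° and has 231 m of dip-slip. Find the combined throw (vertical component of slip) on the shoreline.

throw_A = 306 × sin(53°) = 244.4 m
throw_B = 231 × sin(61°) = 202 m
total = 244.4 + 202 = 446 m

446 m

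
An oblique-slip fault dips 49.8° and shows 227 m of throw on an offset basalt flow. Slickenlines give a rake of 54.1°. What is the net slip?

dip-slip = throw / sin(dip) = 227 / sin(49.8°) = 297.2 m
net slip = dip-slip / sin(rake) = 297.2 / sin(54.1°) = 367 m

367 m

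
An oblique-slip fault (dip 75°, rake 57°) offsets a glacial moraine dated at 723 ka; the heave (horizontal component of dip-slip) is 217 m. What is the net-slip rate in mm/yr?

dip-slip = heave / cos(dip) = 217 / cos(75°) = 838.4 m
net slip = dip-slip / sin(rake) = 838.4 / sin(57°) = 999.7 m
rate = 999.7 m / 723 ka = 0.00138 m/yr = 1.38 mm/yr

1.38 mm/yr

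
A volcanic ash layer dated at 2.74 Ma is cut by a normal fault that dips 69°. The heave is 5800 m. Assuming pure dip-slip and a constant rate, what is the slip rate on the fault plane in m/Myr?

5910 m/Myr

dip-slip = heave / cos(dip) = 5800 m / cos(69°) = 16180 m
rate = 16180 m / 2.74 Ma = 0.00591 m/yr = 5910 m/Myr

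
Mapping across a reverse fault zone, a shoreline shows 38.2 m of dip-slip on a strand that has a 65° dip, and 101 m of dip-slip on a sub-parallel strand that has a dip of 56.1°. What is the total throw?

118 m

throw_A = 38.2 × sin(65°) = 34.62 m
throw_B = 101 × sin(56.1°) = 83.83 m
total = 34.62 + 83.83 = 118 m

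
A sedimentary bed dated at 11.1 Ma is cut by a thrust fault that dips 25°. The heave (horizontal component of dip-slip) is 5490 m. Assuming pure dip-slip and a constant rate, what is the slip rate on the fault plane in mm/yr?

0.546 mm/yr

dip-slip = heave / cos(dip) = 5490 m / cos(25°) = 6058 m
rate = 6058 m / 11.1 Ma = 0.000546 m/yr = 0.546 mm/yr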